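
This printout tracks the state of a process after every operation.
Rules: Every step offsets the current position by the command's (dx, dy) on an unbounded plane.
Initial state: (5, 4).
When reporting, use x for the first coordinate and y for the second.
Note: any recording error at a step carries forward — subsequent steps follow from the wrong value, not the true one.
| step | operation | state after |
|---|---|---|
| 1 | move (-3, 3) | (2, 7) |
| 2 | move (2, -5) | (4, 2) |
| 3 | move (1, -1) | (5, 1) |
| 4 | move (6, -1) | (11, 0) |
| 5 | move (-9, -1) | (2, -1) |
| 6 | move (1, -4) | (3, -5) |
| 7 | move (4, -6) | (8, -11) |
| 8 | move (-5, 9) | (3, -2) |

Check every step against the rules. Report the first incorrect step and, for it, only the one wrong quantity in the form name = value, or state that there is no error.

step 7, x = 7

1. x = 5 + (-3) = 2, y = 4 + (3) = 7 (checks out)
2. x = 2 + (2) = 4, y = 7 + (-5) = 2 (no discrepancy)
3. x = 4 + (1) = 5, y = 2 + (-1) = 1 (verified)
4. x = 5 + (6) = 11, y = 1 + (-1) = 0 (checks out)
5. x = 11 + (-9) = 2, y = 0 + (-1) = -1 (same as recorded)
6. x = 2 + (1) = 3, y = -1 + (-4) = -5 (agrees with the printout)
7. x = 3 + (4) = 7, y = -5 + (-6) = -11 (the printout disagrees here)
The earliest wrong entry is at step 7: it should read x = 7.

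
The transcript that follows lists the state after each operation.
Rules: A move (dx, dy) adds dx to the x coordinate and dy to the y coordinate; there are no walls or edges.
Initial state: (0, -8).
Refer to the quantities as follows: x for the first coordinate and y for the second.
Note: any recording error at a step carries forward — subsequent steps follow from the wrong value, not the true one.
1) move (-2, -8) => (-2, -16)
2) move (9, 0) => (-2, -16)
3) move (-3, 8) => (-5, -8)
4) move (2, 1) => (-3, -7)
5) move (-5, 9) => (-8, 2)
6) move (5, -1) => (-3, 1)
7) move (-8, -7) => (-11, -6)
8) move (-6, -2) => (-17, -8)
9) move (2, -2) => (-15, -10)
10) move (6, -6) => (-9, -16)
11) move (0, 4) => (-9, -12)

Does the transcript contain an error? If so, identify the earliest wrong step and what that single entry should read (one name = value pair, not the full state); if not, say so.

step 2, x = 7

1. x = 0 + (-2) = -2, y = -8 + (-8) = -16 (confirmed correct)
2. x = -2 + (9) = 7, y = -16 + (0) = -16 (a discrepancy with the transcript)
The earliest wrong entry is at step 2: it should read x = 7.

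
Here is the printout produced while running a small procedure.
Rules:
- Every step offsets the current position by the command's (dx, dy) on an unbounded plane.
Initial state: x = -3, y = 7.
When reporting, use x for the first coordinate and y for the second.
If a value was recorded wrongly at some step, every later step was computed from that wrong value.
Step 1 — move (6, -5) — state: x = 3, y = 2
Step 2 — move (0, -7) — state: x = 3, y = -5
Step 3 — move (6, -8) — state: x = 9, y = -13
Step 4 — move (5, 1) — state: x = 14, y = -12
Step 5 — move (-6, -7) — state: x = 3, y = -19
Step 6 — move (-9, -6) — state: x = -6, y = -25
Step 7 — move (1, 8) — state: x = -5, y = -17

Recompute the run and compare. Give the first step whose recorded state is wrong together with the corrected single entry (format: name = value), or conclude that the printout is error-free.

step 5, x = 8

Recomputing the run from the initial state:
step 1: x = 3, y = 2
step 2: x = 3, y = -5
step 3: x = 9, y = -13
step 4: x = 14, y = -12
step 5: x = 8, y = -19
step 6: x = -1, y = -25
step 7: x = 0, y = -17
The first disagreement with the printout is at step 5, where the value should be x = 8.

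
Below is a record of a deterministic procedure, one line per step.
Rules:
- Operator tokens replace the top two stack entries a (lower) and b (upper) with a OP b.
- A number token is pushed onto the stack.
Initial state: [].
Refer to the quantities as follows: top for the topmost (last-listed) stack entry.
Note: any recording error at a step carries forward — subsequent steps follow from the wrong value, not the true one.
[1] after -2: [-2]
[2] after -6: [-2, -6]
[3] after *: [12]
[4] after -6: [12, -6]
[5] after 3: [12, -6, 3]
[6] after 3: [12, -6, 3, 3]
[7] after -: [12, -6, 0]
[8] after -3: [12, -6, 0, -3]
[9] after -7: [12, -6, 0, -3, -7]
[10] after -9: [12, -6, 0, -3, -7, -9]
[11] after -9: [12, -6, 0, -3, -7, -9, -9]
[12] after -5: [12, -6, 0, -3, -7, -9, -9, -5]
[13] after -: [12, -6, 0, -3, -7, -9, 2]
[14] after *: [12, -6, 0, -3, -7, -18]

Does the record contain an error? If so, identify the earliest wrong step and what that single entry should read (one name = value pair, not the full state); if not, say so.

Step 1: push -2: top = -2 — confirmed correct.
Step 2: push -6: top = -6 — in agreement.
Step 3: -2 * -6 = 12 — confirmed correct.
Step 4: push -6: top = -6 — confirmed correct.
Step 5: push 3: top = 3 — exactly as logged.
Step 6: push 3: top = 3 — matches.
Step 7: 3 - 3 = 0 — same as recorded.
Step 8: push -3: top = -3 — confirmed correct.
Step 9: push -7: top = -7 — checks out.
Step 10: push -9: top = -9 — same as recorded.
Step 11: push -9: top = -9 — confirmed correct.
Step 12: push -5: top = -5 — agrees with the record.
Step 13: -9 - -5 = -4 — not what was recorded.
That makes step 13 the first incorrect line — top = -4 is what it should show.

step 13, top = -4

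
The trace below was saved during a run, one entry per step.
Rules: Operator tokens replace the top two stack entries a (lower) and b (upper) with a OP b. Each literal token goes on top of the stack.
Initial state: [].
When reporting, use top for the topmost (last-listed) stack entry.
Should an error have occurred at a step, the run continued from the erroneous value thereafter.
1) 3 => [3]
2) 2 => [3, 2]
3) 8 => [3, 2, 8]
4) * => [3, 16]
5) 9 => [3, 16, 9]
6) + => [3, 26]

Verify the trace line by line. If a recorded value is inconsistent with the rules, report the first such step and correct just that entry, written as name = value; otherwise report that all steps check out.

step 6, top = 25

step 1: push 3: top = 3 -> verified
step 2: push 2: top = 2 -> verified
step 3: push 8: top = 8 -> confirmed correct
step 4: 2 * 8 = 16 -> same as recorded
step 5: push 9: top = 9 -> matches
step 6: 16 + 9 = 25 -> the trace disagrees here
Conclusion: step 6 carries the first error; the entry should be top = 25.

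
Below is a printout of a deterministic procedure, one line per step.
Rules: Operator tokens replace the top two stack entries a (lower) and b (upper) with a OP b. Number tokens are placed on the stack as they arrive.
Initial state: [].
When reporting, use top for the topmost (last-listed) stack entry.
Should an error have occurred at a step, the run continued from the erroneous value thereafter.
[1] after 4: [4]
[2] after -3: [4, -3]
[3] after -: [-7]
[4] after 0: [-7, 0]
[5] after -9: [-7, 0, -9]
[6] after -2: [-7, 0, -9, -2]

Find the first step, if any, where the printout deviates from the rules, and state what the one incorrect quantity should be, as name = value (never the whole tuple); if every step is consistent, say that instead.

step 3, top = 7

1. push 4: top = 4 (matches)
2. push -3: top = -3 (same as recorded)
3. 4 - -3 = 7 (not what was recorded)
First incorrect step: 3; the correct value is top = 7.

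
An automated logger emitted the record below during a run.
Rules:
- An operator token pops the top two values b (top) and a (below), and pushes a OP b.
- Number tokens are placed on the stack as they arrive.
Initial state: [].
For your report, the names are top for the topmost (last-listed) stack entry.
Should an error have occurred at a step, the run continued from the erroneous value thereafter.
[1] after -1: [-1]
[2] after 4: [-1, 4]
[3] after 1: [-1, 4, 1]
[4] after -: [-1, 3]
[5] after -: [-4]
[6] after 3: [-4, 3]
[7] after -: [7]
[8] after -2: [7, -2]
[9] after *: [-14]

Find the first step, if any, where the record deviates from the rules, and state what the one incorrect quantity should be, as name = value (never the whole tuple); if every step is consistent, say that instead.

step 1: push -1: top = -1 -> confirmed correct
step 2: push 4: top = 4 -> confirmed correct
step 3: push 1: top = 1 -> checks out
step 4: 4 - 1 = 3 -> consistent with the record
step 5: -1 - 3 = -4 -> in agreement
step 6: push 3: top = 3 -> matches
step 7: -4 - 3 = -7 -> a discrepancy with the record
First deviation found at step 7; the corrected entry is top = -7.

step 7, top = -7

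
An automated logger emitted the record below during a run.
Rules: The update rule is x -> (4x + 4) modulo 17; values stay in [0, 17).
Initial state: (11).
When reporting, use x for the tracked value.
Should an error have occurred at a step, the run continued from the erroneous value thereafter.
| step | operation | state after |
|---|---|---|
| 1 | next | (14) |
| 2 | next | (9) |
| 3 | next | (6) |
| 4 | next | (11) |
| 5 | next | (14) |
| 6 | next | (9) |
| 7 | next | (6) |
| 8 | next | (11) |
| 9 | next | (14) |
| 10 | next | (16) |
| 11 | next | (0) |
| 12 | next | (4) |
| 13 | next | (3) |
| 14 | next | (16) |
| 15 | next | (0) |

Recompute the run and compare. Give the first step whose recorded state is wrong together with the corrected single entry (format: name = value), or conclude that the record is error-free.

step 1: x = (4*11 + 4) mod 17 = 14 -> consistent with the record
step 2: x = (4*14 + 4) mod 17 = 9 -> confirmed correct
step 3: x = (4*9 + 4) mod 17 = 6 -> same as recorded
step 4: x = (4*6 + 4) mod 17 = 11 -> exactly as logged
step 5: x = (4*11 + 4) mod 17 = 14 -> same as recorded
step 6: x = (4*14 + 4) mod 17 = 9 -> agrees with the record
step 7: x = (4*9 + 4) mod 17 = 6 -> confirmed correct
step 8: x = (4*6 + 4) mod 17 = 11 -> agrees with the record
step 9: x = (4*11 + 4) mod 17 = 14 -> no discrepancy
step 10: x = (4*14 + 4) mod 17 = 9 -> not what was recorded
So the first discrepancy is step 10, where the right value is x = 9.

step 10, x = 9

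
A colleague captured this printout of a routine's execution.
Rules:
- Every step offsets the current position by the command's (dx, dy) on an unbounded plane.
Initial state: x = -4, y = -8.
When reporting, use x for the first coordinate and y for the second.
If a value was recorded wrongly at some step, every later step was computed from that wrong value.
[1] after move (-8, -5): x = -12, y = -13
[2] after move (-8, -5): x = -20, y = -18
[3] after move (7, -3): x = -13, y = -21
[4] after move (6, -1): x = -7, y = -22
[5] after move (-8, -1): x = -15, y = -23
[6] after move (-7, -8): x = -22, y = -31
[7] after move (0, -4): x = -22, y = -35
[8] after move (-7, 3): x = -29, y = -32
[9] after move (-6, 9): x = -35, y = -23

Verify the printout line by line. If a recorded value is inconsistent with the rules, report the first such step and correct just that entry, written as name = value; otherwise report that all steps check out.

no error

Recomputing the run from the initial state:
step 1: x = -12, y = -13
step 2: x = -20, y = -18
step 3: x = -13, y = -21
step 4: x = -7, y = -22
step 5: x = -15, y = -23
step 6: x = -22, y = -31
step 7: x = -22, y = -35
step 8: x = -29, y = -32
step 9: x = -35, y = -23
This matches the printout at every step.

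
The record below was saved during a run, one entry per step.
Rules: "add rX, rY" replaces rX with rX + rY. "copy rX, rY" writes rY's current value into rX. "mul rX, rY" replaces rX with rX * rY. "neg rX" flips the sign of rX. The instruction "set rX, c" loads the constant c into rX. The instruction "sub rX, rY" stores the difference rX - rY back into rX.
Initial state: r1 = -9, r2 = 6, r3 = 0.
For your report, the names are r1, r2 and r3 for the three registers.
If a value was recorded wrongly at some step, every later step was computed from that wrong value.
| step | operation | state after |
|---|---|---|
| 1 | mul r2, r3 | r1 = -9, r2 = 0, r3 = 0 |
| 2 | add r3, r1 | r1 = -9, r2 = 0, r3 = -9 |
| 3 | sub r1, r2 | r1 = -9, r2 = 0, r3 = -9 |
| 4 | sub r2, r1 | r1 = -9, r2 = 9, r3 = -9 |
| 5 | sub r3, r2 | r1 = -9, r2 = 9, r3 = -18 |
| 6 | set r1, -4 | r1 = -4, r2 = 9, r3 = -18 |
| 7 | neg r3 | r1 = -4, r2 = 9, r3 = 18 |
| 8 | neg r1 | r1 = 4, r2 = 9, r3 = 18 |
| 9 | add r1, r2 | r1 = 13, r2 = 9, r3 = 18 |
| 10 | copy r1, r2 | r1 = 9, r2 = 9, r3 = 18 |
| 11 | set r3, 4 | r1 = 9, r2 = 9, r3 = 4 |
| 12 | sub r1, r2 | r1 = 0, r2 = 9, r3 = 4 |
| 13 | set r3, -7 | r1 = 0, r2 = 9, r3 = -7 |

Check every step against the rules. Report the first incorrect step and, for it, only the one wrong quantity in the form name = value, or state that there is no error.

no error

Recomputing the run from the initial state:
step 1: r1 = -9, r2 = 0, r3 = 0
step 2: r1 = -9, r2 = 0, r3 = -9
step 3: r1 = -9, r2 = 0, r3 = -9
step 4: r1 = -9, r2 = 9, r3 = -9
step 5: r1 = -9, r2 = 9, r3 = -18
step 6: r1 = -4, r2 = 9, r3 = -18
step 7: r1 = -4, r2 = 9, r3 = 18
step 8: r1 = 4, r2 = 9, r3 = 18
step 9: r1 = 13, r2 = 9, r3 = 18
step 10: r1 = 9, r2 = 9, r3 = 18
step 11: r1 = 9, r2 = 9, r3 = 4
step 12: r1 = 0, r2 = 9, r3 = 4
step 13: r1 = 0, r2 = 9, r3 = -7
This matches the record at every step.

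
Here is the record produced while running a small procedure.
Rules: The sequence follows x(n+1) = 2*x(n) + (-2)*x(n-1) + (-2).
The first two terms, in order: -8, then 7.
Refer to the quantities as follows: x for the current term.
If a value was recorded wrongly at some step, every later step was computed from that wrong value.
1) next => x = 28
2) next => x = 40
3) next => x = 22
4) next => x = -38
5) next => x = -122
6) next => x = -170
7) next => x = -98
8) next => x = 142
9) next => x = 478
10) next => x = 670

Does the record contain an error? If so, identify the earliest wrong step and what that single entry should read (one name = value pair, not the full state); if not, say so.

1. x = 2*(7) + (-2)*(-8) + (-2) = 28 (confirmed correct)
2. x = 2*(28) + (-2)*(7) + (-2) = 40 (no discrepancy)
3. x = 2*(40) + (-2)*(28) + (-2) = 22 (checks out)
4. x = 2*(22) + (-2)*(40) + (-2) = -38 (matches)
5. x = 2*(-38) + (-2)*(22) + (-2) = -122 (verified)
6. x = 2*(-122) + (-2)*(-38) + (-2) = -170 (no discrepancy)
7. x = 2*(-170) + (-2)*(-122) + (-2) = -98 (matches)
8. x = 2*(-98) + (-2)*(-170) + (-2) = 142 (agrees with the record)
9. x = 2*(142) + (-2)*(-98) + (-2) = 478 (verified)
10. x = 2*(478) + (-2)*(142) + (-2) = 670 (same as recorded)
Each recorded entry agrees with the recomputation.

no error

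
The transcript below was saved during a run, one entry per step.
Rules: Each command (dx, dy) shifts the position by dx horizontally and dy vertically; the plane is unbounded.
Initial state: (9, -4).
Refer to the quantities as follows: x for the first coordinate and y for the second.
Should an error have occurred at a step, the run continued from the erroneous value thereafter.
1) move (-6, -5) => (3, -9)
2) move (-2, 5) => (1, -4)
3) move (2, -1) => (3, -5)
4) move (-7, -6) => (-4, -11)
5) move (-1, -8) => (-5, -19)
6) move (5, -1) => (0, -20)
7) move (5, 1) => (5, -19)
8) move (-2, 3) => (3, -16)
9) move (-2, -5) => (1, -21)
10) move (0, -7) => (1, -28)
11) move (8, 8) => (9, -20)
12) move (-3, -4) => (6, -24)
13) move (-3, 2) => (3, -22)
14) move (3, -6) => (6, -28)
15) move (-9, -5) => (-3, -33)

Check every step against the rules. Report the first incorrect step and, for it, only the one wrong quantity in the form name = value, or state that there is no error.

no error

Step 1: x = 9 + (-6) = 3, y = -4 + (-5) = -9 — confirmed correct.
Step 2: x = 3 + (-2) = 1, y = -9 + (5) = -4 — consistent with the transcript.
Step 3: x = 1 + (2) = 3, y = -4 + (-1) = -5 — consistent with the transcript.
Step 4: x = 3 + (-7) = -4, y = -5 + (-6) = -11 — verified.
Step 5: x = -4 + (-1) = -5, y = -11 + (-8) = -19 — no discrepancy.
Step 6: x = -5 + (5) = 0, y = -19 + (-1) = -20 — in agreement.
Step 7: x = 0 + (5) = 5, y = -20 + (1) = -19 — no discrepancy.
Step 8: x = 5 + (-2) = 3, y = -19 + (3) = -16 — no discrepancy.
Step 9: x = 3 + (-2) = 1, y = -16 + (-5) = -21 — confirmed correct.
Step 10: x = 1 + (0) = 1, y = -21 + (-7) = -28 — agrees with the transcript.
Step 11: x = 1 + (8) = 9, y = -28 + (8) = -20 — confirmed correct.
Step 12: x = 9 + (-3) = 6, y = -20 + (-4) = -24 — in agreement.
Step 13: x = 6 + (-3) = 3, y = -24 + (2) = -22 — no discrepancy.
Step 14: x = 3 + (3) = 6, y = -22 + (-6) = -28 — same as recorded.
Step 15: x = 6 + (-9) = -3, y = -28 + (-5) = -33 — in agreement.
All steps check out; nothing to correct.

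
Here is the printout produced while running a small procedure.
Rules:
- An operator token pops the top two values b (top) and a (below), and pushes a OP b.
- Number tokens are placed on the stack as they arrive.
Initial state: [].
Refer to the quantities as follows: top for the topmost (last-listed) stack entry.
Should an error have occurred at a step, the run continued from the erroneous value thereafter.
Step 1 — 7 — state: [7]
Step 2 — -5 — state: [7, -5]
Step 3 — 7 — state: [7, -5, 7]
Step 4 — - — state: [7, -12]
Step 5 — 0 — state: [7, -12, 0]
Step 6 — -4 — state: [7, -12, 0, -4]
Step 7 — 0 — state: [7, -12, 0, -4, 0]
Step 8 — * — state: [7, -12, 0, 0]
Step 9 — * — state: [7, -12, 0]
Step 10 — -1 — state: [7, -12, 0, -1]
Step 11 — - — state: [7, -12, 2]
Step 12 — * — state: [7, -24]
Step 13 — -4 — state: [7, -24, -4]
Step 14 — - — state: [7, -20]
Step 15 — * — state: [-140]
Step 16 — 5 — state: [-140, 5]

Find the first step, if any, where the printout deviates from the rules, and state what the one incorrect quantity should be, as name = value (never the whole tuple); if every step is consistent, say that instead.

step 11, top = 1

Recomputing the run from the initial state:
step 1: [7]
step 2: [7, -5]
step 3: [7, -5, 7]
step 4: [7, -12]
step 5: [7, -12, 0]
step 6: [7, -12, 0, -4]
step 7: [7, -12, 0, -4, 0]
step 8: [7, -12, 0, 0]
step 9: [7, -12, 0]
step 10: [7, -12, 0, -1]
step 11: [7, -12, 1]
step 12: [7, -12]
step 13: [7, -12, -4]
step 14: [7, -8]
step 15: [-56]
step 16: [-56, 5]
The first disagreement with the printout is at step 11, where the value should be top = 1.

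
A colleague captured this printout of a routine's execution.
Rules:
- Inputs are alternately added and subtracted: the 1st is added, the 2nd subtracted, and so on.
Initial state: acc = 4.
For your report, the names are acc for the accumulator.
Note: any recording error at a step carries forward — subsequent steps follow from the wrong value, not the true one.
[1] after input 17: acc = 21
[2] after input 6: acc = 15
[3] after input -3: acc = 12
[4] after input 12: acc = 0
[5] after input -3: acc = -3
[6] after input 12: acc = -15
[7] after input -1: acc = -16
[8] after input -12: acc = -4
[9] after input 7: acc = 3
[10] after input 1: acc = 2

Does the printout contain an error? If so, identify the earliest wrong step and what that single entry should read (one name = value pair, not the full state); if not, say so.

no error

Recomputing the run from the initial state:
step 1: acc = 21
step 2: acc = 15
step 3: acc = 12
step 4: acc = 0
step 5: acc = -3
step 6: acc = -15
step 7: acc = -16
step 8: acc = -4
step 9: acc = 3
step 10: acc = 2
This matches the printout at every step.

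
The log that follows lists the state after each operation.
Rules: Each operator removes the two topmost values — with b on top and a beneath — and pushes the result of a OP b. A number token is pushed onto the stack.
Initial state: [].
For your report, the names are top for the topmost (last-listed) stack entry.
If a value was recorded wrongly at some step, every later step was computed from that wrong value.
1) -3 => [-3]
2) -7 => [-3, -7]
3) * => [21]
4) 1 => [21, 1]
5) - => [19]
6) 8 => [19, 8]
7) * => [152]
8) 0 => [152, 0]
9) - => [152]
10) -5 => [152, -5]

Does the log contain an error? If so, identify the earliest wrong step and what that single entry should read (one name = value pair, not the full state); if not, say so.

Recomputing the run from the initial state:
step 1: [-3]
step 2: [-3, -7]
step 3: [21]
step 4: [21, 1]
step 5: [20]
step 6: [20, 8]
step 7: [160]
step 8: [160, 0]
step 9: [160]
step 10: [160, -5]
The first disagreement with the log is at step 5, where the value should be top = 20.

step 5, top = 20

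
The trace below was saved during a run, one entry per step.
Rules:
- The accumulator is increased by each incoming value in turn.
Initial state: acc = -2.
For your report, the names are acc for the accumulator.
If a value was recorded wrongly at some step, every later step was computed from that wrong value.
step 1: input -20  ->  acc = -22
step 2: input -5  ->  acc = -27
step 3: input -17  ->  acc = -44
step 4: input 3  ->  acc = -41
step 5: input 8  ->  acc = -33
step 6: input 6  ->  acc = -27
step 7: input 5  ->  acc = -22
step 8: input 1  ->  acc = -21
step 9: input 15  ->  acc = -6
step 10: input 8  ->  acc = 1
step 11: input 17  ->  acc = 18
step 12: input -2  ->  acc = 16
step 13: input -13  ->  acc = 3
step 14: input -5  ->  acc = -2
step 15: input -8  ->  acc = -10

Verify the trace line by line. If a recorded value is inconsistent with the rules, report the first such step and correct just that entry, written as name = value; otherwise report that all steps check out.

1. acc = -2 + -20 = -22 (confirmed correct)
2. acc = -22 + -5 = -27 (exactly as logged)
3. acc = -27 + -17 = -44 (matches)
4. acc = -44 + 3 = -41 (exactly as logged)
5. acc = -41 + 8 = -33 (in agreement)
6. acc = -33 + 6 = -27 (matches)
7. acc = -27 + 5 = -22 (consistent with the trace)
8. acc = -22 + 1 = -21 (no discrepancy)
9. acc = -21 + 15 = -6 (consistent with the trace)
10. acc = -6 + 8 = 2 (the trace disagrees here)
Conclusion: step 10 carries the first error; the entry should be acc = 2.

step 10, acc = 2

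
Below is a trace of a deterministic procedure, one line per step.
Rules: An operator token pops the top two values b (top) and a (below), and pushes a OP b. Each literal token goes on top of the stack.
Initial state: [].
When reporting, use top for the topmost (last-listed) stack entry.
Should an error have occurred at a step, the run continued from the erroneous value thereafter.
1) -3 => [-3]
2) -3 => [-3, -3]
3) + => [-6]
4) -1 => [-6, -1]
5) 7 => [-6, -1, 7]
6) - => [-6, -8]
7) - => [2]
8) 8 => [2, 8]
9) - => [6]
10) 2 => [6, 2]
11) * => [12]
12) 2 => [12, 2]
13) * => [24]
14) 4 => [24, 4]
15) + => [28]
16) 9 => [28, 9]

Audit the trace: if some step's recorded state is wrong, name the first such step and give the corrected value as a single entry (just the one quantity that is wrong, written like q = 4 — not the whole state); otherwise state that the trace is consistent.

1. push -3: top = -3 (same as recorded)
2. push -3: top = -3 (in agreement)
3. -3 + -3 = -6 (agrees with the trace)
4. push -1: top = -1 (in agreement)
5. push 7: top = 7 (consistent with the trace)
6. -1 - 7 = -8 (same as recorded)
7. -6 - -8 = 2 (checks out)
8. push 8: top = 8 (consistent with the trace)
9. 2 - 8 = -6 (this is not what the trace shows)
Conclusion: step 9 carries the first error; the entry should be top = -6.

step 9, top = -6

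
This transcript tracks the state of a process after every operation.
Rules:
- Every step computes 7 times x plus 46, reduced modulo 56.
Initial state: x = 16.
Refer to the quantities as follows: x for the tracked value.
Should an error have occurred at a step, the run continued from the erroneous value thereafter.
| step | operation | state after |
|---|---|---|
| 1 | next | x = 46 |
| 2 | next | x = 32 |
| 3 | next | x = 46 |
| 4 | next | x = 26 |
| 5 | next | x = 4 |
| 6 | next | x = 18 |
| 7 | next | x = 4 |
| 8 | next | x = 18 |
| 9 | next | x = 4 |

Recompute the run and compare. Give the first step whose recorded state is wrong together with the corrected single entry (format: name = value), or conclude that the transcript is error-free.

step 4, x = 32

Recomputing the run from the initial state:
step 1: x = 46
step 2: x = 32
step 3: x = 46
step 4: x = 32
step 5: x = 46
step 6: x = 32
step 7: x = 46
step 8: x = 32
step 9: x = 46
The first disagreement with the transcript is at step 4, where the value should be x = 32.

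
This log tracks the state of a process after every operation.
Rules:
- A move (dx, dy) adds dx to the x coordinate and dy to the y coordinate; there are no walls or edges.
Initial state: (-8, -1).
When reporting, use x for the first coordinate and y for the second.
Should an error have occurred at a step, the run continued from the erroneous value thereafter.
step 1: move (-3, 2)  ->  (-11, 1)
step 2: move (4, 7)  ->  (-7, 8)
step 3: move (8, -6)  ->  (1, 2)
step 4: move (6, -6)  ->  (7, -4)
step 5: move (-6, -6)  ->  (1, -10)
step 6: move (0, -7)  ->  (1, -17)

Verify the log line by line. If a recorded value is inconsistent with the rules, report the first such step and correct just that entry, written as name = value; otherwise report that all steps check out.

no error

Step 1: x = -8 + (-3) = -11, y = -1 + (2) = 1 — consistent with the log.
Step 2: x = -11 + (4) = -7, y = 1 + (7) = 8 — no discrepancy.
Step 3: x = -7 + (8) = 1, y = 8 + (-6) = 2 — confirmed correct.
Step 4: x = 1 + (6) = 7, y = 2 + (-6) = -4 — same as recorded.
Step 5: x = 7 + (-6) = 1, y = -4 + (-6) = -10 — no discrepancy.
Step 6: x = 1 + (0) = 1, y = -10 + (-7) = -17 — exactly as logged.
The whole run recomputes cleanly — no discrepancies.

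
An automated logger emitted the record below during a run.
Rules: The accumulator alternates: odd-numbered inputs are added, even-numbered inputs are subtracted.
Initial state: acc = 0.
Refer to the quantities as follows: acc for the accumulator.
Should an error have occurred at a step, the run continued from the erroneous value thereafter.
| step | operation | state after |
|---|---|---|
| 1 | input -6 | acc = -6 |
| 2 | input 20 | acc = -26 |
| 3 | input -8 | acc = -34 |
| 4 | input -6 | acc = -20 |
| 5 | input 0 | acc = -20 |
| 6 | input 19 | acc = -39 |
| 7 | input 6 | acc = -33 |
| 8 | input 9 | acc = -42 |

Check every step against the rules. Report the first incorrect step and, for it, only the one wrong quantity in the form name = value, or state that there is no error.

step 4, acc = -28

Recomputing the run from the initial state:
step 1: acc = -6
step 2: acc = -26
step 3: acc = -34
step 4: acc = -28
step 5: acc = -28
step 6: acc = -47
step 7: acc = -41
step 8: acc = -50
The first disagreement with the record is at step 4, where the value should be acc = -28.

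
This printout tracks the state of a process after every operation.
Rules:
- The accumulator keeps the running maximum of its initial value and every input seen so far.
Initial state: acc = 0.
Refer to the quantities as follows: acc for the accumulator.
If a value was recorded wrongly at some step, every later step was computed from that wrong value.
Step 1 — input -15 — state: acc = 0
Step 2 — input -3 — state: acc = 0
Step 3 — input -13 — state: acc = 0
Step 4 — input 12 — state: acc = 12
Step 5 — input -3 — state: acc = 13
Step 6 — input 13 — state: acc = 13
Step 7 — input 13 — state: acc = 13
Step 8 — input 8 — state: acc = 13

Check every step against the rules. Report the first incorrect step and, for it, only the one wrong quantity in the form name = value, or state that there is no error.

step 5, acc = 12

1. acc = max(0, -15) = 0 (confirmed correct)
2. acc = max(0, -3) = 0 (in agreement)
3. acc = max(0, -13) = 0 (confirmed correct)
4. acc = max(0, 12) = 12 (matches)
5. acc = max(12, -3) = 12 (a discrepancy with the printout)
That makes step 5 the first incorrect line — acc = 12 is what it should show.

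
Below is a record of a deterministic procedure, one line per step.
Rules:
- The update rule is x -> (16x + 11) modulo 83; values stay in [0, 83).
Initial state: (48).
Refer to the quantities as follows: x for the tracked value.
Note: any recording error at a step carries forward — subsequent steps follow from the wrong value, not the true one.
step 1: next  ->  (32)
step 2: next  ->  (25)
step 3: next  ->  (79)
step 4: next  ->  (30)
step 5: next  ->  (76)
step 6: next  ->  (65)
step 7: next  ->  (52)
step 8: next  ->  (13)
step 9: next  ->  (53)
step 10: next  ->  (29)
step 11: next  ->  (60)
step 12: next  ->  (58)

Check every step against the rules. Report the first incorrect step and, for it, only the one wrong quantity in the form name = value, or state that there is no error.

step 7, x = 55

1. x = (16*48 + 11) mod 83 = 32 (consistent with the record)
2. x = (16*32 + 11) mod 83 = 25 (in agreement)
3. x = (16*25 + 11) mod 83 = 79 (checks out)
4. x = (16*79 + 11) mod 83 = 30 (same as recorded)
5. x = (16*30 + 11) mod 83 = 76 (consistent with the record)
6. x = (16*76 + 11) mod 83 = 65 (verified)
7. x = (16*65 + 11) mod 83 = 55 (this is not what the record shows)
The earliest wrong entry is at step 7: it should read x = 55.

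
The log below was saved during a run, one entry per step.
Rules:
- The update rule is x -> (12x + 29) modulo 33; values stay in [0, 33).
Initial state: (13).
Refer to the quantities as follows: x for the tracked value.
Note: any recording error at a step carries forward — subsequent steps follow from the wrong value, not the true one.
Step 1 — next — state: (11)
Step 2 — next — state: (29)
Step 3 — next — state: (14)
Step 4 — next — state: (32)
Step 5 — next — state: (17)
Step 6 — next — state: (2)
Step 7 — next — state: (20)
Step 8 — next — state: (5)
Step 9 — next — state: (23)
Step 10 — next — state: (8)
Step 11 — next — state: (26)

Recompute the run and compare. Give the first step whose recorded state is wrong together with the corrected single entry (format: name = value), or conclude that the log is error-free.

Recomputing the run from the initial state:
step 1: x = 20
step 2: x = 5
step 3: x = 23
step 4: x = 8
step 5: x = 26
step 6: x = 11
step 7: x = 29
step 8: x = 14
step 9: x = 32
step 10: x = 17
step 11: x = 2
The first disagreement with the log is at step 1, where the value should be x = 20.

step 1, x = 20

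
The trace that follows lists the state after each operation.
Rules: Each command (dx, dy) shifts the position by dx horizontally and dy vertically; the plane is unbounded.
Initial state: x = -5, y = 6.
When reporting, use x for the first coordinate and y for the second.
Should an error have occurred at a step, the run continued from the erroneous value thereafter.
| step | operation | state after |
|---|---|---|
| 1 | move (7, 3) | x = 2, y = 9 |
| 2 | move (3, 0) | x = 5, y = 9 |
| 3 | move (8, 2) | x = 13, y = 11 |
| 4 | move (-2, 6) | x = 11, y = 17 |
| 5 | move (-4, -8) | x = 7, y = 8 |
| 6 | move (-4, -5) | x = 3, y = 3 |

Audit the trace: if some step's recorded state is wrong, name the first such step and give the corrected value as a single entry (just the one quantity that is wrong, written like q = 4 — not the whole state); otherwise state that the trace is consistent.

step 5, y = 9

Step 1: x = -5 + (7) = 2, y = 6 + (3) = 9 — verified.
Step 2: x = 2 + (3) = 5, y = 9 + (0) = 9 — agrees with the trace.
Step 3: x = 5 + (8) = 13, y = 9 + (2) = 11 — consistent with the trace.
Step 4: x = 13 + (-2) = 11, y = 11 + (6) = 17 — confirmed correct.
Step 5: x = 11 + (-4) = 7, y = 17 + (-8) = 9 — the trace has a different value.
Step 5 is the first one off; corrected, y = 9.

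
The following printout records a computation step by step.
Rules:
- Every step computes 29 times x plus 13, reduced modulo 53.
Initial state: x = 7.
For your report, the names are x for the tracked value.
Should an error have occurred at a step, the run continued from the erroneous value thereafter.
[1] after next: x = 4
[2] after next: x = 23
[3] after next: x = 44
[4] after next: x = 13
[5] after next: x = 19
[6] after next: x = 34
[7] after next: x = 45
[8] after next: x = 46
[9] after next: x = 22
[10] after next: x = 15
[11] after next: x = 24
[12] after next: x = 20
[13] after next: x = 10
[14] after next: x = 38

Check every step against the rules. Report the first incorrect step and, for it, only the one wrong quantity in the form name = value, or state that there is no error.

Step 1: x = (29*7 + 13) mod 53 = 4 — same as recorded.
Step 2: x = (29*4 + 13) mod 53 = 23 — agrees with the printout.
Step 3: x = (29*23 + 13) mod 53 = 44 — confirmed correct.
Step 4: x = (29*44 + 13) mod 53 = 17 — the recorded entry deviates here.
The audit stops at step 4: the recorded entry is wrong and should be x = 17.

step 4, x = 17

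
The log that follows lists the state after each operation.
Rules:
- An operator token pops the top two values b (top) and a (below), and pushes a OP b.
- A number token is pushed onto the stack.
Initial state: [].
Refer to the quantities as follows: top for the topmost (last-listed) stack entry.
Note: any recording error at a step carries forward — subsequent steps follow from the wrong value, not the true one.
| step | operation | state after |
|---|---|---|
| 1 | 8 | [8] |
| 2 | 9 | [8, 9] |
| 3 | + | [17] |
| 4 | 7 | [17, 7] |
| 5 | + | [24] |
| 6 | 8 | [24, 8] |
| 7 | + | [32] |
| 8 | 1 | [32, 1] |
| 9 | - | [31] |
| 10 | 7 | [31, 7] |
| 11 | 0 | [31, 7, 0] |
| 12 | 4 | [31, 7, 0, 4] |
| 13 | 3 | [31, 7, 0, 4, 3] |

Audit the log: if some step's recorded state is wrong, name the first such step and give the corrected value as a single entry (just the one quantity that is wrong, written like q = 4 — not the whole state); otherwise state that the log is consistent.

step 1: push 8: top = 8 -> confirmed correct
step 2: push 9: top = 9 -> agrees with the log
step 3: 8 + 9 = 17 -> in agreement
step 4: push 7: top = 7 -> no discrepancy
step 5: 17 + 7 = 24 -> agrees with the log
step 6: push 8: top = 8 -> consistent with the log
step 7: 24 + 8 = 32 -> consistent with the log
step 8: push 1: top = 1 -> verified
step 9: 32 - 1 = 31 -> verified
step 10: push 7: top = 7 -> exactly as logged
step 11: push 0: top = 0 -> same as recorded
step 12: push 4: top = 4 -> in agreement
step 13: push 3: top = 3 -> verified
All entries verified; no error found.

no error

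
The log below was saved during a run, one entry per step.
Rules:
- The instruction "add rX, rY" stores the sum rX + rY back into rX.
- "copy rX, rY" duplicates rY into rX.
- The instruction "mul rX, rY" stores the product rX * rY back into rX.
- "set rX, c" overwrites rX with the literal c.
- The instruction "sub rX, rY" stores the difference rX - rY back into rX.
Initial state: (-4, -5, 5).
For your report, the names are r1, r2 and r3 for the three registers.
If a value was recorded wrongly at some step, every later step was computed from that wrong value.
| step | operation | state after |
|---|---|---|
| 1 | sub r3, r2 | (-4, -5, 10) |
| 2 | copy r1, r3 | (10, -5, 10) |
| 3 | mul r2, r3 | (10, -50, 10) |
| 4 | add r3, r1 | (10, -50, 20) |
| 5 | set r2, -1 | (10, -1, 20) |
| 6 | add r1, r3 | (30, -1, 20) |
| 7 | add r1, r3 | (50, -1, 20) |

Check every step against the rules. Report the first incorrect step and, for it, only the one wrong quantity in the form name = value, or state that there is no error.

no error

Recomputing the run from the initial state:
step 1: r1 = -4, r2 = -5, r3 = 10
step 2: r1 = 10, r2 = -5, r3 = 10
step 3: r1 = 10, r2 = -50, r3 = 10
step 4: r1 = 10, r2 = -50, r3 = 20
step 5: r1 = 10, r2 = -1, r3 = 20
step 6: r1 = 30, r2 = -1, r3 = 20
step 7: r1 = 50, r2 = -1, r3 = 20
This matches the log at every step.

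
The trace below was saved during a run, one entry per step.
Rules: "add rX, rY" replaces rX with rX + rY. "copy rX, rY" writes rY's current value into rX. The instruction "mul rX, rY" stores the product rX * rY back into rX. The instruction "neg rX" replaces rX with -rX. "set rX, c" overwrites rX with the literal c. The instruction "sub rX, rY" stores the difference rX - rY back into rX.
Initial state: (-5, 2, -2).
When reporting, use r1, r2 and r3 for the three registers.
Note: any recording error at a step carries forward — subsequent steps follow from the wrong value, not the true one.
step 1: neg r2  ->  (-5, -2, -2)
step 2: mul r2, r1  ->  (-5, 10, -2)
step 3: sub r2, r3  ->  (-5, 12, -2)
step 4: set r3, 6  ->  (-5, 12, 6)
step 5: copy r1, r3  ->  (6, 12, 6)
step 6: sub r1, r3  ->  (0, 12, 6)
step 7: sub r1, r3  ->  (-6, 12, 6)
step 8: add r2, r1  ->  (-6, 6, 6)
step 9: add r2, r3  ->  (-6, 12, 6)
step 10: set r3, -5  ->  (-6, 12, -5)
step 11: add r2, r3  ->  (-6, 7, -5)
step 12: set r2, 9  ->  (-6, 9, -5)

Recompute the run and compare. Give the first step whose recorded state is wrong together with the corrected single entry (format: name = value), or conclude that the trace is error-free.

Step 1: r2 = -(2) = -2 — no discrepancy.
Step 2: r2 = -2 * -5 = 10 — no discrepancy.
Step 3: r2 = 10 - -2 = 12 — agrees with the trace.
Step 4: r3 = 6 — no discrepancy.
Step 5: r1 = 6 — matches.
Step 6: r1 = 6 - 6 = 0 — consistent with the trace.
Step 7: r1 = 0 - 6 = -6 — verified.
Step 8: r2 = 12 + -6 = 6 — in agreement.
Step 9: r2 = 6 + 6 = 12 — matches.
Step 10: r3 = -5 — consistent with the trace.
Step 11: r2 = 12 + -5 = 7 — consistent with the trace.
Step 12: r2 = 9 — exactly as logged.
All entries verified; no error found.

no error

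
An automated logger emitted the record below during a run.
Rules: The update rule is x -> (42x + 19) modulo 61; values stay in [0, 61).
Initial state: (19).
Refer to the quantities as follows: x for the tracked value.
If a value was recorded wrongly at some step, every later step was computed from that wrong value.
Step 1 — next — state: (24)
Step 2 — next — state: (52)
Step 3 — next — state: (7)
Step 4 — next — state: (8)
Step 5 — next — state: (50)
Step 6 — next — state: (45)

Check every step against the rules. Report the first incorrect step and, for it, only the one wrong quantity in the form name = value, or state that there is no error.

step 1: x = (42*19 + 19) mod 61 = 24 -> no discrepancy
step 2: x = (42*24 + 19) mod 61 = 51 -> not what was recorded
The earliest wrong entry is at step 2: it should read x = 51.

step 2, x = 51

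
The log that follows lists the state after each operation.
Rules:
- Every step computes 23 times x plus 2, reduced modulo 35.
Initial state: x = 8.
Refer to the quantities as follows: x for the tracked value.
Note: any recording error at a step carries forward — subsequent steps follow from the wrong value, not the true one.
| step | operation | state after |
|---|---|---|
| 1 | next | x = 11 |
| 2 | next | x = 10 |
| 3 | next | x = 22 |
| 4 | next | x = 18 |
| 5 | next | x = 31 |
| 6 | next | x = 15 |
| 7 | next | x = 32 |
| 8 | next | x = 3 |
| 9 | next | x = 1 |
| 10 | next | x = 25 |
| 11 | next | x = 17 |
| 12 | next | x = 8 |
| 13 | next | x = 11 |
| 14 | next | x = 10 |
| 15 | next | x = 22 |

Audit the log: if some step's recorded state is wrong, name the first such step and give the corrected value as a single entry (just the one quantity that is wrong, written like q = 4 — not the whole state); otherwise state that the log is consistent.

no error

1. x = (23*8 + 2) mod 35 = 11 (exactly as logged)
2. x = (23*11 + 2) mod 35 = 10 (no discrepancy)
3. x = (23*10 + 2) mod 35 = 22 (same as recorded)
4. x = (23*22 + 2) mod 35 = 18 (confirmed correct)
5. x = (23*18 + 2) mod 35 = 31 (verified)
6. x = (23*31 + 2) mod 35 = 15 (same as recorded)
7. x = (23*15 + 2) mod 35 = 32 (in agreement)
8. x = (23*32 + 2) mod 35 = 3 (same as recorded)
9. x = (23*3 + 2) mod 35 = 1 (agrees with the log)
10. x = (23*1 + 2) mod 35 = 25 (checks out)
11. x = (23*25 + 2) mod 35 = 17 (consistent with the log)
12. x = (23*17 + 2) mod 35 = 8 (no discrepancy)
13. x = (23*8 + 2) mod 35 = 11 (confirmed correct)
14. x = (23*11 + 2) mod 35 = 10 (same as recorded)
15. x = (23*10 + 2) mod 35 = 22 (in agreement)
Nothing is out of place; the run is error-free.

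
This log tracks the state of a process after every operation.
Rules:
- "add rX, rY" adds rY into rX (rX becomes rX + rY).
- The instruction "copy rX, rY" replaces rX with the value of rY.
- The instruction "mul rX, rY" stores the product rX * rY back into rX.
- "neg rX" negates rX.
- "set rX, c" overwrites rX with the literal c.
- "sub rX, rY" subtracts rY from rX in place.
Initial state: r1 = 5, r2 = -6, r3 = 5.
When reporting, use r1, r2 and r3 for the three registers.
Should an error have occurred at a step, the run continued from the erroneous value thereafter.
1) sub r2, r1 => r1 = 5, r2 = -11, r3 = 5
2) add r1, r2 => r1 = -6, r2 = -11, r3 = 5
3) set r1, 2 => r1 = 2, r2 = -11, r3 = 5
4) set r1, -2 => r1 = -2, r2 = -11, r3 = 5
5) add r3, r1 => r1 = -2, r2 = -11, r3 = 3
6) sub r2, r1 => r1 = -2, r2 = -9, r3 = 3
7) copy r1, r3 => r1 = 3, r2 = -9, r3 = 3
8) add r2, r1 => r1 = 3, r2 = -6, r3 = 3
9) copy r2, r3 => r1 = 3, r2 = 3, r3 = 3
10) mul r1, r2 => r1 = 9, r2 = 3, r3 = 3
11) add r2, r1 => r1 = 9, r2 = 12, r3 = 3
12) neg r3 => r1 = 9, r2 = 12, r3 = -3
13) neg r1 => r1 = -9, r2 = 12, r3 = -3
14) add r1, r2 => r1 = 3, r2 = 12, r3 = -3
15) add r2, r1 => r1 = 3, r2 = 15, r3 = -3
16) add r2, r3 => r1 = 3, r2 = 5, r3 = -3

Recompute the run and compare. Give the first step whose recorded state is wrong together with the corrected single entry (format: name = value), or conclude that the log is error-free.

step 16, r2 = 12

Recomputing the run from the initial state:
step 1: r1 = 5, r2 = -11, r3 = 5
step 2: r1 = -6, r2 = -11, r3 = 5
step 3: r1 = 2, r2 = -11, r3 = 5
step 4: r1 = -2, r2 = -11, r3 = 5
step 5: r1 = -2, r2 = -11, r3 = 3
step 6: r1 = -2, r2 = -9, r3 = 3
step 7: r1 = 3, r2 = -9, r3 = 3
step 8: r1 = 3, r2 = -6, r3 = 3
step 9: r1 = 3, r2 = 3, r3 = 3
step 10: r1 = 9, r2 = 3, r3 = 3
step 11: r1 = 9, r2 = 12, r3 = 3
step 12: r1 = 9, r2 = 12, r3 = -3
step 13: r1 = -9, r2 = 12, r3 = -3
step 14: r1 = 3, r2 = 12, r3 = -3
step 15: r1 = 3, r2 = 15, r3 = -3
step 16: r1 = 3, r2 = 12, r3 = -3
The first disagreement with the log is at step 16, where the value should be r2 = 12.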